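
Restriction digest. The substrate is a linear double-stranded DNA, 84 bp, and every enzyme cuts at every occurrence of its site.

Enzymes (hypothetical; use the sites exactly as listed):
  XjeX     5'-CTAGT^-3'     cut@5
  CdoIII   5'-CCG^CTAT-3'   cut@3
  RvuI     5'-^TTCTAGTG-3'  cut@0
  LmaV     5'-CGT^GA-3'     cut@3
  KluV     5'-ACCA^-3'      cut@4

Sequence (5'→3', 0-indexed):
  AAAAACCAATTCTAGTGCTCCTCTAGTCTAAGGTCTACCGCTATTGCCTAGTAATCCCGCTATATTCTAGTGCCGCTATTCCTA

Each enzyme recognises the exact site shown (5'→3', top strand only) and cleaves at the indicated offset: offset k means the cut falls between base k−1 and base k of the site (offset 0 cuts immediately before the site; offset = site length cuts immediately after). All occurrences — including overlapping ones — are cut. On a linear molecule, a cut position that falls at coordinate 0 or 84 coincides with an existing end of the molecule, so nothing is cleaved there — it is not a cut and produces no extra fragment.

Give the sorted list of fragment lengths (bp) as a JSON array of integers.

[1,4,5,7,7,7,8,9,11,12,13]

Per-enzyme occurrences:
  XjeX (CTAGT, off=5): starts [11, 22, 47, 66] → cuts [16, 27, 52, 71]
  CdoIII (CCGCTAT, off=3): starts [37, 56, 72] → cuts [40, 59, 75]
  RvuI (TTCTAGTG, off=0): starts [9, 64] → cuts [9, 64]
  LmaV (CGTGA, off=3): no sites
  KluV (ACCA, off=4): starts [4] → cuts [8]

All cut coordinates (distinct, sorted): [8, 9, 16, 27, 40, 52, 59, 64, 71, 75]

Fragments:
  [0,8): 8 bp
  [8,9): 1 bp
  [9,16): 7 bp
  [16,27): 11 bp
  [27,40): 13 bp
  [40,52): 12 bp
  [52,59): 7 bp
  [59,64): 5 bp
  [64,71): 7 bp
  [71,75): 4 bp
  [75,84): 9 bp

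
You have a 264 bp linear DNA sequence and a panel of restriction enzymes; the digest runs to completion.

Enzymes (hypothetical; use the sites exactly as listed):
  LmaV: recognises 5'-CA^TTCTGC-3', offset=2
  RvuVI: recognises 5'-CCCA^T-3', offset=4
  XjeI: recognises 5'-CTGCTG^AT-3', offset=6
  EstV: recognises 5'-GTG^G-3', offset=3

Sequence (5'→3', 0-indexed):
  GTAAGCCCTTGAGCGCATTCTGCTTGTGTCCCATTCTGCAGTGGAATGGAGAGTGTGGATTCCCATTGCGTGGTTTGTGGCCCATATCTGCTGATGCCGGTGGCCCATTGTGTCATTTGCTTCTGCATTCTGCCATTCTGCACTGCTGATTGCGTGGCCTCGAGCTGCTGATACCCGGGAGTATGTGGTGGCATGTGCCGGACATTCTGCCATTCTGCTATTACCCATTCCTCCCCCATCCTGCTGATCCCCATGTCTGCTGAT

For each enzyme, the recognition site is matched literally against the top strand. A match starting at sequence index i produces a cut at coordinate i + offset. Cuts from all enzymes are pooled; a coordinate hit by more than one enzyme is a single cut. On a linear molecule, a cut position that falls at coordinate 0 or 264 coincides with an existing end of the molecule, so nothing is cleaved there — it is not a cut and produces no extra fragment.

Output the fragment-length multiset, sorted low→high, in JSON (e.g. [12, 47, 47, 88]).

Scan for sites:
  LmaV (CATTCTGC, off=2): starts [15, 31, 125, 133, 202, 210] → cuts [17, 33, 127, 135, 204, 212]
  RvuVI (CCCAT, off=4): starts [29, 61, 80, 103, 223, 234, 249] → cuts [33, 65, 84, 107, 227, 238, 253]
  XjeI (CTGCTGAT, off=6): starts [87, 142, 164, 240, 256] → cuts [93, 148, 170, 246, 262]
  EstV (GTGG, off=3): starts [40, 54, 69, 76, 99, 153, 184, 187] → cuts [43, 57, 72, 79, 102, 156, 187, 190]

Pooled cuts: [17, 33, 43, 57, 65, 72, 79, 84, 93, 102, 107, 127, 135, 148, 156, 170, 187, 190, 204, 212, 227, 238, 246, 253, 262]

Fragment lengths:
  [0,17): 17 bp
  [17,33): 16 bp
  [33,43): 10 bp
  [43,57): 14 bp
  [57,65): 8 bp
  [65,72): 7 bp
  [72,79): 7 bp
  [79,84): 5 bp
  [84,93): 9 bp
  [93,102): 9 bp
  [102,107): 5 bp
  [107,127): 20 bp
  [127,135): 8 bp
  [135,148): 13 bp
  [148,156): 8 bp
  [156,170): 14 bp
  [170,187): 17 bp
  [187,190): 3 bp
  [190,204): 14 bp
  [204,212): 8 bp
  [212,227): 15 bp
  [227,238): 11 bp
  [238,246): 8 bp
  [246,253): 7 bp
  [253,262): 9 bp
  [262,264): 2 bp

[2,3,5,5,7,7,7,8,8,8,8,8,9,9,9,10,11,13,14,14,14,15,16,17,17,20]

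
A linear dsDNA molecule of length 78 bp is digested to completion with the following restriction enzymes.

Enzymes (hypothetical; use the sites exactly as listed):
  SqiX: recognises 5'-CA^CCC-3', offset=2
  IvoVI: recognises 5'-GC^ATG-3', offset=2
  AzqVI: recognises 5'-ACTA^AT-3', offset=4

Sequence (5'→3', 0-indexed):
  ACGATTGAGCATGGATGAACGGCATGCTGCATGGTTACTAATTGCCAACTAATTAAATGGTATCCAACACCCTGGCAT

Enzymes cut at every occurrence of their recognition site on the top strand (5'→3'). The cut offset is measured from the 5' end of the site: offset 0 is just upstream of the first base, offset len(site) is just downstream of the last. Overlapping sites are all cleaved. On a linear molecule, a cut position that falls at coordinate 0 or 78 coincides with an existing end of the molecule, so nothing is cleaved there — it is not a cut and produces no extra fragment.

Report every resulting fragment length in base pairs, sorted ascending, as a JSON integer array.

Per-enzyme occurrences:
  SqiX CACCC/2: at [67] ⇒ [69]
  IvoVI GCATG/2: at [8, 21, 28] ⇒ [10, 23, 30]
  AzqVI ACTAAT/4: at [36, 47] ⇒ [40, 51]

Pooled cuts: [10, 23, 30, 40, 51, 69]

Fragment lengths:
  [0,10): 10 bp
  [10,23): 13 bp
  [23,30): 7 bp
  [30,40): 10 bp
  [40,51): 11 bp
  [51,69): 18 bp
  [69,78): 9 bp

[7,9,10,10,11,13,18]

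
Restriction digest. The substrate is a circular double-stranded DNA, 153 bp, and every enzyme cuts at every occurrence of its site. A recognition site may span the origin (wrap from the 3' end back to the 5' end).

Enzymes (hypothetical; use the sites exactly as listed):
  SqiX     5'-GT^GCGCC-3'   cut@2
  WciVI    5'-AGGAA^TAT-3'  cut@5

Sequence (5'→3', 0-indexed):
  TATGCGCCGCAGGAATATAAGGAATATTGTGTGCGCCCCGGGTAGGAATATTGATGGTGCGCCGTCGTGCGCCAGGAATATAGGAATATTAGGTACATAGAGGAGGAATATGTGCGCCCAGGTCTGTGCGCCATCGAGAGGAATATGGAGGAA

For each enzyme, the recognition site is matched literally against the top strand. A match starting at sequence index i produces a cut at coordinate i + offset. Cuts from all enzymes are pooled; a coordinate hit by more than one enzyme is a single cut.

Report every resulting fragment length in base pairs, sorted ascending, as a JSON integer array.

[5,8,8,9,10,10,10,10,14,15,16,16,22]

Site scan:
  SqiX GTGCGCC/2: at [30, 56, 66, 111, 125] ⇒ [32, 58, 68, 113, 127]
  WciVI AGGAATAT/5: at [10, 19, 43, 73, 81, 103, 138, 148] ⇒ [0, 15, 24, 48, 78, 86, 108, 143]

All cut coordinates (distinct, sorted): [0, 15, 24, 32, 48, 58, 68, 78, 86, 108, 113, 127, 143]

Fragments:
  0→15: 15 bp
  15→24: 9 bp
  24→32: 8 bp
  32→48: 16 bp
  48→58: 10 bp
  58→68: 10 bp
  68→78: 10 bp
  78→86: 8 bp
  86→108: 22 bp
  108→113: 5 bp
  113→127: 14 bp
  127→143: 16 bp
  143→0 (wrap): 153-143+0 = 10 bp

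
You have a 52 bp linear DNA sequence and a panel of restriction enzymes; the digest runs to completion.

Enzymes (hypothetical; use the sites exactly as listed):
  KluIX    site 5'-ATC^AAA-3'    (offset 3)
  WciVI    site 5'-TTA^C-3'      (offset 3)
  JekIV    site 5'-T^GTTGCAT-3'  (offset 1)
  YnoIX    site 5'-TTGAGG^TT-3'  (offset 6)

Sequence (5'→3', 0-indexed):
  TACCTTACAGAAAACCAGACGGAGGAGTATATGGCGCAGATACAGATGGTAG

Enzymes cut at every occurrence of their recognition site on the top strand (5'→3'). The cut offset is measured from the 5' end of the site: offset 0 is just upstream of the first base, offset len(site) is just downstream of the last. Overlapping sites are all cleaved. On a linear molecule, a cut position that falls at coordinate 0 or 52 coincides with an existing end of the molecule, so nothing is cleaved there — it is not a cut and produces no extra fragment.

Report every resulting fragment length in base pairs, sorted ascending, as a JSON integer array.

Site scan:
  KluIX (ATCAAA, off=3): no sites
  WciVI TTAC/3: at [4] ⇒ [7]
  JekIV (TGTTGCAT, off=1): no sites
  YnoIX (TTGAGGTT, off=6): no sites

Pooled cuts: [7]

Fragment lengths:
  [0,7): 7 bp
  [7,52): 45 bp

[7,45]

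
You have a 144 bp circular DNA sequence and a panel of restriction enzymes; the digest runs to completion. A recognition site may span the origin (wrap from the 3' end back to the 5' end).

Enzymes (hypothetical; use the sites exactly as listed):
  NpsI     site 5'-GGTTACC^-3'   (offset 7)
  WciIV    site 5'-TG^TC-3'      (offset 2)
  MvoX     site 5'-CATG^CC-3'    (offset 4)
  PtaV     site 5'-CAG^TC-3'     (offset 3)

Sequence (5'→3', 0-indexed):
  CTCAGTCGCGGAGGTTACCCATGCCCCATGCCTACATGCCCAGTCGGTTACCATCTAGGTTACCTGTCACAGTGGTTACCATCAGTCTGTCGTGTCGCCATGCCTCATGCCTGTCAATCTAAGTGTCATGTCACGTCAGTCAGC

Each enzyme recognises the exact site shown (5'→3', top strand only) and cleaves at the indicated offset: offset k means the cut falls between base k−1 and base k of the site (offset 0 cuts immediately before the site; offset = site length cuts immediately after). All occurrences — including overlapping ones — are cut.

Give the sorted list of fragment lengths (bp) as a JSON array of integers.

[2,4,4,4,5,5,5,5,7,7,8,8,9,9,10,12,12,14,14]

Site scan:
  NpsI (GGTTACC, off=7): starts [12, 45, 57, 73] → cuts [19, 52, 64, 80]
  WciIV (TGTC, off=2): starts [64, 87, 92, 111, 123, 128] → cuts [66, 89, 94, 113, 125, 130]
  MvoX (CATGCC, off=4): starts [19, 26, 34, 98, 105] → cuts [23, 30, 38, 102, 109]
  PtaV (CAGTC, off=3): starts [2, 40, 82, 136] → cuts [5, 43, 85, 139]

All cut coordinates (distinct, sorted): [5, 19, 23, 30, 38, 43, 52, 64, 66, 80, 85, 89, 94, 102, 109, 113, 125, 130, 139]

Fragments:
  5→19: 14 bp
  19→23: 4 bp
  23→30: 7 bp
  30→38: 8 bp
  38→43: 5 bp
  43→52: 9 bp
  52→64: 12 bp
  64→66: 2 bp
  66→80: 14 bp
  80→85: 5 bp
  85→89: 4 bp
  89→94: 5 bp
  94→102: 8 bp
  102→109: 7 bp
  109→113: 4 bp
  113→125: 12 bp
  125→130: 5 bp
  130→139: 9 bp
  139→5 (wrap): 144-139+5 = 10 bp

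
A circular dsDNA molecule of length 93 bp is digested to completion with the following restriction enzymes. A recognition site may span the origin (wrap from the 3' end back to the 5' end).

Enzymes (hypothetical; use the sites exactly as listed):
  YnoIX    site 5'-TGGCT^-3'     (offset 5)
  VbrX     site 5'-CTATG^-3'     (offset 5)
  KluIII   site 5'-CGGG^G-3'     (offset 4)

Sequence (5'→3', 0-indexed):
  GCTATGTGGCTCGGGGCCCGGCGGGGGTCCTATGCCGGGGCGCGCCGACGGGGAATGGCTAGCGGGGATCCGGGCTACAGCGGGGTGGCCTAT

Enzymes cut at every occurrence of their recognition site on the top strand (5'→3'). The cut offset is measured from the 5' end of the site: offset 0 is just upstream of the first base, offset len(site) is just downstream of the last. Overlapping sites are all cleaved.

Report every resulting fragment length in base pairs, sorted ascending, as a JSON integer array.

Site scan:
  YnoIX TGGCT/5: at [6, 55] ⇒ [11, 60]
  VbrX CTATG/5: at [1, 29, 89] ⇒ [1, 6, 34]
  KluIII CGGGG/4: at [11, 21, 35, 48, 62, 80] ⇒ [15, 25, 39, 52, 66, 84]

All cut coordinates (distinct, sorted): [1, 6, 11, 15, 25, 34, 39, 52, 60, 66, 84]

Fragments:
  1→6: 5 bp
  6→11: 5 bp
  11→15: 4 bp
  15→25: 10 bp
  25→34: 9 bp
  34→39: 5 bp
  39→52: 13 bp
  52→60: 8 bp
  60→66: 6 bp
  66→84: 18 bp
  84→1 (wrap): 93-84+1 = 10 bp

[4,5,5,5,6,8,9,10,10,13,18]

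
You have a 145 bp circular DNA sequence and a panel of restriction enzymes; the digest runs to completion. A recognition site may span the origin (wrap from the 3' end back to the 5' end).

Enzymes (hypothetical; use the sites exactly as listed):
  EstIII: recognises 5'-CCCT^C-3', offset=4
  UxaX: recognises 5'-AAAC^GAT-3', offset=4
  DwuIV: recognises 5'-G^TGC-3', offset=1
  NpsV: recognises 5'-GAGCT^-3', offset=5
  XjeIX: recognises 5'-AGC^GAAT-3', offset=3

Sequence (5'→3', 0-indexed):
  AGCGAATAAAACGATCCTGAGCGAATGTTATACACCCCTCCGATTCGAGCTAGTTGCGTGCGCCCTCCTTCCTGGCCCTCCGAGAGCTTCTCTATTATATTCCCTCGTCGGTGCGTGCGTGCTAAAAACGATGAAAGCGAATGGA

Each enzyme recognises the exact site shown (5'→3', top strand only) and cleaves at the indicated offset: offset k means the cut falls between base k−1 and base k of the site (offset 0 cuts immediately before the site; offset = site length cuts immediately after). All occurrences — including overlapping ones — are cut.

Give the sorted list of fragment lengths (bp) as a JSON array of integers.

[4,4,6,7,8,9,9,9,10,10,10,12,13,17,17]

Site scan:
  EstIII CCCTC/4: at [35, 62, 75, 101] ⇒ [39, 66, 79, 105]
  UxaX AAACGAT/4: at [8, 125] ⇒ [12, 129]
  DwuIV GTGC/1: at [57, 110, 114, 118] ⇒ [58, 111, 115, 119]
  NpsV GAGCT/5: at [46, 83] ⇒ [51, 88]
  XjeIX AGCGAAT/3: at [0, 19, 135] ⇒ [3, 22, 138]

All cut coordinates (distinct, sorted): [3, 12, 22, 39, 51, 58, 66, 79, 88, 105, 111, 115, 119, 129, 138]

Fragments:
  3→12: 9 bp
  12→22: 10 bp
  22→39: 17 bp
  39→51: 12 bp
  51→58: 7 bp
  58→66: 8 bp
  66→79: 13 bp
  79→88: 9 bp
  88→105: 17 bp
  105→111: 6 bp
  111→115: 4 bp
  115→119: 4 bp
  119→129: 10 bp
  129→138: 9 bp
  138→3 (wrap): 145-138+3 = 10 bp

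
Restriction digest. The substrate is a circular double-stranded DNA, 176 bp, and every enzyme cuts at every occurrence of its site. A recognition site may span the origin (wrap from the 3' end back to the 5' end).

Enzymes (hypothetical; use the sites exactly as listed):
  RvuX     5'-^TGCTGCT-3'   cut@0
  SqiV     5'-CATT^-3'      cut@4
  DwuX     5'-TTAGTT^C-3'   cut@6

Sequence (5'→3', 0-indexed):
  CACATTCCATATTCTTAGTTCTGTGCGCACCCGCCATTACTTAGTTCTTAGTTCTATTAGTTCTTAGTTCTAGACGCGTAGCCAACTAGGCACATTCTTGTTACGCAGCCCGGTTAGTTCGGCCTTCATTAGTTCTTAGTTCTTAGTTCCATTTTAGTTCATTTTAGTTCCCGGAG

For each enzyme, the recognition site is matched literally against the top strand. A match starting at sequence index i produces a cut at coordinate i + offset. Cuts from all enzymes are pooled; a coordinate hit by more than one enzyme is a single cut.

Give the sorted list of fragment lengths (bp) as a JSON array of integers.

[4,4,5,6,6,7,7,7,7,8,9,11,13,14,18,23,27]

Site scan:
  RvuX (TGCTGCT, off=0): no sites
  SqiV CATT/4: at [2, 34, 92, 126, 149, 159] ⇒ [6, 38, 96, 130, 153, 163]
  DwuX TTAGTTC/6: at [14, 40, 47, 56, 63, 113, 128, 135, 142, 153, 163] ⇒ [20, 46, 53, 62, 69, 119, 134, 141, 148, 159, 169]

All cut coordinates (distinct, sorted): [6, 20, 38, 46, 53, 62, 69, 96, 119, 130, 134, 141, 148, 153, 159, 163, 169]

Fragments:
  6→20: 14 bp
  20→38: 18 bp
  38→46: 8 bp
  46→53: 7 bp
  53→62: 9 bp
  62→69: 7 bp
  69→96: 27 bp
  96→119: 23 bp
  119→130: 11 bp
  130→134: 4 bp
  134→141: 7 bp
  141→148: 7 bp
  148→153: 5 bp
  153→159: 6 bp
  159→163: 4 bp
  163→169: 6 bp
  169→6 (wrap): 176-169+6 = 13 bp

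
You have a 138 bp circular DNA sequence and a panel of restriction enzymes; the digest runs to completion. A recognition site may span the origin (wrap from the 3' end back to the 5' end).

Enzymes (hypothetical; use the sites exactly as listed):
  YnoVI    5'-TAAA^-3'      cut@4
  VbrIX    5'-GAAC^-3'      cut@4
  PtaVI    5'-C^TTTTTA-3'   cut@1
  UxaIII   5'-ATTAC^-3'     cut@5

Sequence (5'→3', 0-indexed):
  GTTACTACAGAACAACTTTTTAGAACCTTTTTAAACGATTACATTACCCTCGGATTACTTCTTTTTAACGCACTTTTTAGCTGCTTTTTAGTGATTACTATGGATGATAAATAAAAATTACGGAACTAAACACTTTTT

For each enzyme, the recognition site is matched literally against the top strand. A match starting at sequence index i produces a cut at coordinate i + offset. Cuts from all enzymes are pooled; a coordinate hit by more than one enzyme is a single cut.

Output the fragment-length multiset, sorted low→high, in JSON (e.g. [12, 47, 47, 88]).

Scan for sites:
  YnoVI (TAAA, off=4): starts [31, 107, 111, 126] → cuts [35, 111, 115, 130]
  VbrIX (GAAC, off=4): starts [9, 22, 122] → cuts [13, 26, 126]
  PtaVI (CTTTTTA, off=1): starts [15, 26, 60, 72, 83] → cuts [16, 27, 61, 73, 84]
  UxaIII (ATTAC, off=5): starts [37, 42, 53, 93, 116] → cuts [42, 47, 58, 98, 121]

Pooled cuts: [13, 16, 26, 27, 35, 42, 47, 58, 61, 73, 84, 98, 111, 115, 121, 126, 130]

Fragments:
  13→16: 3 bp
  16→26: 10 bp
  26→27: 1 bp
  27→35: 8 bp
  35→42: 7 bp
  42→47: 5 bp
  47→58: 11 bp
  58→61: 3 bp
  61→73: 12 bp
  73→84: 11 bp
  84→98: 14 bp
  98→111: 13 bp
  111→115: 4 bp
  115→121: 6 bp
  121→126: 5 bp
  126→130: 4 bp
  130→13 (wrap): 138-130+13 = 21 bp

[1,3,3,4,4,5,5,6,7,8,10,11,11,12,13,14,21]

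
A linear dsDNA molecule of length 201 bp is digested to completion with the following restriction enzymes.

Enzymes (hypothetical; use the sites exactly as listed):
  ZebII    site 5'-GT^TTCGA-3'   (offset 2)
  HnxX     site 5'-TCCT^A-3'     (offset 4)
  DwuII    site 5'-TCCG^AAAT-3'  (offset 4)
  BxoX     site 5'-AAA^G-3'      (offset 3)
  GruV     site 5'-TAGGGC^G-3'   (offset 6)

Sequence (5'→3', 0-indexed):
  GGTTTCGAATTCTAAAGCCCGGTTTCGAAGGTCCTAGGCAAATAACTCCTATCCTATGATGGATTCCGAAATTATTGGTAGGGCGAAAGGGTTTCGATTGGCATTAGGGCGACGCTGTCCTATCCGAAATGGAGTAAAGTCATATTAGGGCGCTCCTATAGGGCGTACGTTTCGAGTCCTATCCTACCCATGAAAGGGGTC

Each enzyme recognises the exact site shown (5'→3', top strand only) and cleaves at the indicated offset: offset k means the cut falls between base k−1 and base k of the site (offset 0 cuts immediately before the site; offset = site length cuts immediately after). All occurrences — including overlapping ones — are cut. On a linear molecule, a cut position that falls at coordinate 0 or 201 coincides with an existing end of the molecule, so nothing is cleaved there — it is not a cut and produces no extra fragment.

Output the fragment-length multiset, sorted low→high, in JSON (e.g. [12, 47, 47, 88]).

Scan for sites:
  ZebII GTTTCGA/2: at [1, 21, 90, 168] ⇒ [3, 23, 92, 170]
  HnxX TCCTA/4: at [31, 46, 51, 117, 153, 176, 181] ⇒ [35, 50, 55, 121, 157, 180, 185]
  DwuII TCCGAAAT/4: at [64, 122] ⇒ [68, 126]
  BxoX AAAG/3: at [13, 85, 135, 192] ⇒ [16, 88, 138, 195]
  GruV TAGGGCG/6: at [78, 104, 145, 158] ⇒ [84, 110, 151, 164]

Pooled cuts: [3, 16, 23, 35, 50, 55, 68, 84, 88, 92, 110, 121, 126, 138, 151, 157, 164, 170, 180, 185, 195]

Fragments:
  [0,3): 3 bp
  [3,16): 13 bp
  [16,23): 7 bp
  [23,35): 12 bp
  [35,50): 15 bp
  [50,55): 5 bp
  [55,68): 13 bp
  [68,84): 16 bp
  [84,88): 4 bp
  [88,92): 4 bp
  [92,110): 18 bp
  [110,121): 11 bp
  [121,126): 5 bp
  [126,138): 12 bp
  [138,151): 13 bp
  [151,157): 6 bp
  [157,164): 7 bp
  [164,170): 6 bp
  [170,180): 10 bp
  [180,185): 5 bp
  [185,195): 10 bp
  [195,201): 6 bp

[3,4,4,5,5,5,6,6,6,7,7,10,10,11,12,12,13,13,13,15,16,18]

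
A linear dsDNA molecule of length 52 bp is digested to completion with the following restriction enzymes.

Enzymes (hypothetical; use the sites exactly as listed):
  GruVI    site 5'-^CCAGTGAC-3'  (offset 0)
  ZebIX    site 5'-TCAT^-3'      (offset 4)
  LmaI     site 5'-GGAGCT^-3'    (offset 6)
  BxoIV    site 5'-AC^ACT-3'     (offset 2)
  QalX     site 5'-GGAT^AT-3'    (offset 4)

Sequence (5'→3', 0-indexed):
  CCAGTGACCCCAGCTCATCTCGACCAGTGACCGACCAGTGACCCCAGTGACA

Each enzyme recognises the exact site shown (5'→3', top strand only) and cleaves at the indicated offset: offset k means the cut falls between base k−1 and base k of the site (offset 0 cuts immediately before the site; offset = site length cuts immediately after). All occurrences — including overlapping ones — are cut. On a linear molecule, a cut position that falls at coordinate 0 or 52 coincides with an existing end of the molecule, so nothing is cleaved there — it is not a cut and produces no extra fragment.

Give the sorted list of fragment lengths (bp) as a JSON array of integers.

[5,9,9,11,18]

Scan for sites:
  GruVI CCAGTGAC/0: at [0, 23, 34, 43] ⇒ [23, 34, 43] (position 0 is a terminus of the linear molecule — no cut)
  ZebIX TCAT/4: at [14] ⇒ [18]
  LmaI (GGAGCT, off=6): no sites
  BxoIV (ACACT, off=2): no sites
  QalX (GGATAT, off=4): no sites

Pooled cuts: [18, 23, 34, 43]

Fragment lengths:
  [0,18): 18 bp
  [18,23): 5 bp
  [23,34): 11 bp
  [34,43): 9 bp
  [43,52): 9 bp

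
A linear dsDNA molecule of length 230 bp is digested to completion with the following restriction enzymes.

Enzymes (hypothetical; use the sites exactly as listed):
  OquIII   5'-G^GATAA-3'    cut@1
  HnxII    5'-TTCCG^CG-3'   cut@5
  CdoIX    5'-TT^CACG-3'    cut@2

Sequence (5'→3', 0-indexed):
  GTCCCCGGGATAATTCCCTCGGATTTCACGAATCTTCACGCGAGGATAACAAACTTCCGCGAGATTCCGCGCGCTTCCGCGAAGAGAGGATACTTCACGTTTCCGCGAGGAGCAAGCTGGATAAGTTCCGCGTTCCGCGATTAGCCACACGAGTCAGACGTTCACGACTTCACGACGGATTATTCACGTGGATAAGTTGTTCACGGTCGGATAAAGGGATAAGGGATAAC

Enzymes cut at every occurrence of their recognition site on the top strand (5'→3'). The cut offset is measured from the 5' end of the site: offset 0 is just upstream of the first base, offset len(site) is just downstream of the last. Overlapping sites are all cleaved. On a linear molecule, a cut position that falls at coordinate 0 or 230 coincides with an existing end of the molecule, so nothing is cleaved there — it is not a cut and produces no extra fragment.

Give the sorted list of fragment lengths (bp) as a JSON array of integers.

Per-enzyme occurrences:
  OquIII GGATAA/1: at [7, 43, 118, 189, 208, 216, 223] ⇒ [8, 44, 119, 190, 209, 217, 224]
  HnxII TTCCGCG/5: at [54, 64, 74, 100, 125, 132] ⇒ [59, 69, 79, 105, 130, 137]
  CdoIX TTCACG/2: at [24, 34, 93, 160, 168, 182, 199] ⇒ [26, 36, 95, 162, 170, 184, 201]

Pooled cuts: [8, 26, 36, 44, 59, 69, 79, 95, 105, 119, 130, 137, 162, 170, 184, 190, 201, 209, 217, 224]

Fragments:
  [0,8): 8 bp
  [8,26): 18 bp
  [26,36): 10 bp
  [36,44): 8 bp
  [44,59): 15 bp
  [59,69): 10 bp
  [69,79): 10 bp
  [79,95): 16 bp
  [95,105): 10 bp
  [105,119): 14 bp
  [119,130): 11 bp
  [130,137): 7 bp
  [137,162): 25 bp
  [162,170): 8 bp
  [170,184): 14 bp
  [184,190): 6 bp
  [190,201): 11 bp
  [201,209): 8 bp
  [209,217): 8 bp
  [217,224): 7 bp
  [224,230): 6 bp

[6,6,7,7,8,8,8,8,8,10,10,10,10,11,11,14,14,15,16,18,25]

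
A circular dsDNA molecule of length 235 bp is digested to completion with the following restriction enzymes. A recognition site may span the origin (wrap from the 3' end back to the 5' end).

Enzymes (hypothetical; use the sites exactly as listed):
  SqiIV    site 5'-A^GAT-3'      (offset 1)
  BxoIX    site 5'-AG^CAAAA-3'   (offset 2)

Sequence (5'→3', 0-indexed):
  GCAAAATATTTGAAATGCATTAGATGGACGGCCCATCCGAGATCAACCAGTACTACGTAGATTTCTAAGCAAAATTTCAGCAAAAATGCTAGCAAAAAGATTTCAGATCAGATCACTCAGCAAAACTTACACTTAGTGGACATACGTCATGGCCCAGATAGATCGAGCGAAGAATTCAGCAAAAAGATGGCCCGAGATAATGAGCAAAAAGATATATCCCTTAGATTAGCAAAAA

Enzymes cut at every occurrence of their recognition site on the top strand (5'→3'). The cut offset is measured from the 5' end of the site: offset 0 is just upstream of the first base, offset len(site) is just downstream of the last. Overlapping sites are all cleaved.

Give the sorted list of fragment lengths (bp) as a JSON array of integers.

[4,5,6,6,6,6,7,7,9,10,10,10,11,12,13,18,19,19,21,36]

Per-enzyme occurrences:
  SqiIV (AGAT, off=1): starts [21, 39, 58, 97, 104, 109, 155, 159, 184, 194, 209, 222] → cuts [22, 40, 59, 98, 105, 110, 156, 160, 185, 195, 210, 223]
  BxoIX (AGCAAAA, off=2): starts [67, 78, 90, 118, 177, 202, 227, 234] → cuts [1, 69, 80, 92, 120, 179, 204, 229]

Pooled cuts: [1, 22, 40, 59, 69, 80, 92, 98, 105, 110, 120, 156, 160, 179, 185, 195, 204, 210, 223, 229]

Fragment lengths:
  1→22: 21 bp
  22→40: 18 bp
  40→59: 19 bp
  59→69: 10 bp
  69→80: 11 bp
  80→92: 12 bp
  92→98: 6 bp
  98→105: 7 bp
  105→110: 5 bp
  110→120: 10 bp
  120→156: 36 bp
  156→160: 4 bp
  160→179: 19 bp
  179→185: 6 bp
  185→195: 10 bp
  195→204: 9 bp
  204→210: 6 bp
  210→223: 13 bp
  223→229: 6 bp
  229→1 (wrap): 235-229+1 = 7 bp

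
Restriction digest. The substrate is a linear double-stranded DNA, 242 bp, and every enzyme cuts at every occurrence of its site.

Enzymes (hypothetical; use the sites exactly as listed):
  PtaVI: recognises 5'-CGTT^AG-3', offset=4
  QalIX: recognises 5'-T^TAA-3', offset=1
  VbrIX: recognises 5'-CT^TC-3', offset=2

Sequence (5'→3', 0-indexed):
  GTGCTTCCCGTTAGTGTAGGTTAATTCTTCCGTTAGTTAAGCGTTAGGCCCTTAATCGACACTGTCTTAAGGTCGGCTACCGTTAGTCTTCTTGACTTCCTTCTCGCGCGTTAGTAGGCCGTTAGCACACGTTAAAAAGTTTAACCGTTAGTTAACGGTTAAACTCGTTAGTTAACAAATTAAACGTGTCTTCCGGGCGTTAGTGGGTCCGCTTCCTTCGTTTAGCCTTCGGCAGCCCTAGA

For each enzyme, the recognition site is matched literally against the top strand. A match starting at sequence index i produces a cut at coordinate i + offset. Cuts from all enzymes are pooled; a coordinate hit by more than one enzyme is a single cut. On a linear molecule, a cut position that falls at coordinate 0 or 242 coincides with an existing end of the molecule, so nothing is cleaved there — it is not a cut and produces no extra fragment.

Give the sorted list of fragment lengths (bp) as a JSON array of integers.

[3,3,3,4,4,5,5,6,7,7,7,7,8,8,8,8,9,9,9,10,10,11,11,11,11,12,14,15,17]

Scan for sites:
  PtaVI (CGTTAG, off=4): starts [8, 30, 41, 80, 108, 119, 145, 165, 197] → cuts [12, 34, 45, 84, 112, 123, 149, 169, 201]
  QalIX (TTAA, off=1): starts [20, 36, 51, 66, 131, 140, 151, 158, 171, 179] → cuts [21, 37, 52, 67, 132, 141, 152, 159, 172, 180]
  VbrIX (CTTC, off=2): starts [3, 26, 87, 95, 99, 189, 211, 215, 226] → cuts [5, 28, 89, 97, 101, 191, 213, 217, 228]

All cut coordinates (distinct, sorted): [5, 12, 21, 28, 34, 37, 45, 52, 67, 84, 89, 97, 101, 112, 123, 132, 141, 149, 152, 159, 169, 172, 180, 191, 201, 213, 217, 228]

Fragments:
  [0,5): 5 bp
  [5,12): 7 bp
  [12,21): 9 bp
  [21,28): 7 bp
  [28,34): 6 bp
  [34,37): 3 bp
  [37,45): 8 bp
  [45,52): 7 bp
  [52,67): 15 bp
  [67,84): 17 bp
  [84,89): 5 bp
  [89,97): 8 bp
  [97,101): 4 bp
  [101,112): 11 bp
  [112,123): 11 bp
  [123,132): 9 bp
  [132,141): 9 bp
  [141,149): 8 bp
  [149,152): 3 bp
  [152,159): 7 bp
  [159,169): 10 bp
  [169,172): 3 bp
  [172,180): 8 bp
  [180,191): 11 bp
  [191,201): 10 bp
  [201,213): 12 bp
  [213,217): 4 bp
  [217,228): 11 bp
  [228,242): 14 bp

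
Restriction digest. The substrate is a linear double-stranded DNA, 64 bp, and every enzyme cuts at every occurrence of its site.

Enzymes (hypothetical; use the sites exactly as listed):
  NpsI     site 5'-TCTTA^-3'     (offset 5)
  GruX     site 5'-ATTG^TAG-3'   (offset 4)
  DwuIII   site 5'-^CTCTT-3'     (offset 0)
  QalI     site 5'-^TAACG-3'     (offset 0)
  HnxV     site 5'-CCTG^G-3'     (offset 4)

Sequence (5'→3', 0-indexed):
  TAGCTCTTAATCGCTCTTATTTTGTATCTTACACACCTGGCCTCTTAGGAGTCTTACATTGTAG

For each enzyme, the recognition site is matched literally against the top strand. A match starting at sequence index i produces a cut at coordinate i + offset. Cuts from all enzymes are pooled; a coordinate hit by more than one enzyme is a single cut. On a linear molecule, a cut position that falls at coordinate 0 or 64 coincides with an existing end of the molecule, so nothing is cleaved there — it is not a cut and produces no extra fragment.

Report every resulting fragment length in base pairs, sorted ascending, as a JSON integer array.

[2,3,3,4,5,6,6,6,8,9,12]

Scan for sites:
  NpsI (TCTTA, off=5): starts [4, 14, 26, 42, 51] → cuts [9, 19, 31, 47, 56]
  GruX (ATTGTAG, off=4): starts [57] → cuts [61]
  DwuIII (CTCTT, off=0): starts [3, 13, 41] → cuts [3, 13, 41]
  QalI (TAACG, off=0): no sites
  HnxV (CCTGG, off=4): starts [35] → cuts [39]

All cut coordinates (distinct, sorted): [3, 9, 13, 19, 31, 39, 41, 47, 56, 61]

Fragments:
  [0,3): 3 bp
  [3,9): 6 bp
  [9,13): 4 bp
  [13,19): 6 bp
  [19,31): 12 bp
  [31,39): 8 bp
  [39,41): 2 bp
  [41,47): 6 bp
  [47,56): 9 bp
  [56,61): 5 bp
  [61,64): 3 bp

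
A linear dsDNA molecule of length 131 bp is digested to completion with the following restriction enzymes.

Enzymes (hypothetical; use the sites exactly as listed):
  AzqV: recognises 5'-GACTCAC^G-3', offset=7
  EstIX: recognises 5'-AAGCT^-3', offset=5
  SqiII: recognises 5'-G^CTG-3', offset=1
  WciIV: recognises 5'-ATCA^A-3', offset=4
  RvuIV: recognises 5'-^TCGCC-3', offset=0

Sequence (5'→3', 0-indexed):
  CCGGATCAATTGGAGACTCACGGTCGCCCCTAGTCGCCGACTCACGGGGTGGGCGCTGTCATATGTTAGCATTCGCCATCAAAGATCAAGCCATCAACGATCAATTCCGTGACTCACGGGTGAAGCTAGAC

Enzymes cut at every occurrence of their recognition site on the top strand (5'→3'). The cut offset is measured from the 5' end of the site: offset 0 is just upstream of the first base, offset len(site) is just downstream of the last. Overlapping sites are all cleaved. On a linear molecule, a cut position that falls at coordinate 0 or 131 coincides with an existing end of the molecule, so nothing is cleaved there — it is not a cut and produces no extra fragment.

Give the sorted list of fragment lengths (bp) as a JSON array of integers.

[2,4,7,7,8,8,9,10,10,10,12,13,14,17]

Scan for sites:
  AzqV GACTCACG/7: at [14, 38, 110] ⇒ [21, 45, 117]
  EstIX AAGCT/5: at [122] ⇒ [127]
  SqiII GCTG/1: at [54] ⇒ [55]
  WciIV ATCAA/4: at [4, 77, 84, 92, 99] ⇒ [8, 81, 88, 96, 103]
  RvuIV TCGCC/0: at [23, 33, 72] ⇒ [23, 33, 72]

All cut coordinates (distinct, sorted): [8, 21, 23, 33, 45, 55, 72, 81, 88, 96, 103, 117, 127]

Fragments:
  [0,8): 8 bp
  [8,21): 13 bp
  [21,23): 2 bp
  [23,33): 10 bp
  [33,45): 12 bp
  [45,55): 10 bp
  [55,72): 17 bp
  [72,81): 9 bp
  [81,88): 7 bp
  [88,96): 8 bp
  [96,103): 7 bp
  [103,117): 14 bp
  [117,127): 10 bp
  [127,131): 4 bp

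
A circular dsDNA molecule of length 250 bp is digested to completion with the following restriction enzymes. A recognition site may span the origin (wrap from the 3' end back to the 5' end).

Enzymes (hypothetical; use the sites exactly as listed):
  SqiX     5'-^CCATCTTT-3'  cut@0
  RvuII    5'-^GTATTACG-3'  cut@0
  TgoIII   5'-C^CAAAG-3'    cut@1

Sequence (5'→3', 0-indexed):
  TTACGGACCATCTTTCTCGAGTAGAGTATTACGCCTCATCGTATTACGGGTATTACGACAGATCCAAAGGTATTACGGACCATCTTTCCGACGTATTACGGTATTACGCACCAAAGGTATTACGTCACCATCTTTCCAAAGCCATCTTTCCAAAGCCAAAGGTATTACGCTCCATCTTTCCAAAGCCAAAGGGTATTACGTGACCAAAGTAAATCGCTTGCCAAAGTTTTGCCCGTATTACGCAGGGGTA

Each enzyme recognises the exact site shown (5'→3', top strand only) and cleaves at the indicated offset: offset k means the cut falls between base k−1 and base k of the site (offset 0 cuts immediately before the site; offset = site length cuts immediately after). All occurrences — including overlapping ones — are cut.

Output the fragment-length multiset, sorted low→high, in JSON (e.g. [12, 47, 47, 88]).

Per-enzyme occurrences:
  SqiX (CCATCTTT, off=0): starts [7, 79, 127, 141, 171] → cuts [7, 79, 127, 141, 171]
  RvuII (GTATTACG, off=0): starts [25, 40, 49, 69, 92, 100, 116, 161, 192, 234, 247] → cuts [25, 40, 49, 69, 92, 100, 116, 161, 192, 234, 247]
  TgoIII (CCAAAG, off=1): starts [63, 110, 135, 149, 155, 179, 185, 203, 220] → cuts [64, 111, 136, 150, 156, 180, 186, 204, 221]

Pooled cuts: [7, 25, 40, 49, 64, 69, 79, 92, 100, 111, 116, 127, 136, 141, 150, 156, 161, 171, 180, 186, 192, 204, 221, 234, 247]

Fragment lengths:
  7→25: 18 bp
  25→40: 15 bp
  40→49: 9 bp
  49→64: 15 bp
  64→69: 5 bp
  69→79: 10 bp
  79→92: 13 bp
  92→100: 8 bp
  100→111: 11 bp
  111→116: 5 bp
  116→127: 11 bp
  127→136: 9 bp
  136→141: 5 bp
  141→150: 9 bp
  150→156: 6 bp
  156→161: 5 bp
  161→171: 10 bp
  171→180: 9 bp
  180→186: 6 bp
  186→192: 6 bp
  192→204: 12 bp
  204→221: 17 bp
  221→234: 13 bp
  234→247: 13 bp
  247→7 (wrap): 250-247+7 = 10 bp

[5,5,5,5,6,6,6,8,9,9,9,9,10,10,10,11,11,12,13,13,13,15,15,17,18]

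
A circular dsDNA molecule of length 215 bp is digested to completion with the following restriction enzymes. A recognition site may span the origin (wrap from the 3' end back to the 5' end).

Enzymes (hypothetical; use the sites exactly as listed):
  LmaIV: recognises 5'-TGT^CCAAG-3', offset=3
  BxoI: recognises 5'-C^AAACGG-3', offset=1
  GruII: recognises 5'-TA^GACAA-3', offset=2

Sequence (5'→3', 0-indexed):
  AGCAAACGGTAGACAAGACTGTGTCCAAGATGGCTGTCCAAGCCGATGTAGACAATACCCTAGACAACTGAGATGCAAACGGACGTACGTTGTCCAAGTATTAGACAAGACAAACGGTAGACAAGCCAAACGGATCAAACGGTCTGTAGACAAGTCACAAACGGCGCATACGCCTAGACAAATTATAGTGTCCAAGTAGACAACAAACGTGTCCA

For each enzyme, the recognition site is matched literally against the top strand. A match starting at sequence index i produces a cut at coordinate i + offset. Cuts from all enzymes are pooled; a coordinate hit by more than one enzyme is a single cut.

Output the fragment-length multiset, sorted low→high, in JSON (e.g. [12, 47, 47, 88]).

[6,7,8,8,8,8,9,10,10,12,12,13,13,13,14,14,15,17,18]

Site scan:
  LmaIV (TGTCCAAG, off=3): starts [21, 34, 90, 188, 209] → cuts [24, 37, 93, 191, 212]
  BxoI (CAAACGG, off=1): starts [2, 75, 110, 126, 135, 157] → cuts [3, 76, 111, 127, 136, 158]
  GruII (TAGACAA, off=2): starts [9, 48, 60, 101, 117, 146, 174, 196] → cuts [11, 50, 62, 103, 119, 148, 176, 198]

Pooled cuts: [3, 11, 24, 37, 50, 62, 76, 93, 103, 111, 119, 127, 136, 148, 158, 176, 191, 198, 212]

Fragment lengths:
  3→11: 8 bp
  11→24: 13 bp
  24→37: 13 bp
  37→50: 13 bp
  50→62: 12 bp
  62→76: 14 bp
  76→93: 17 bp
  93→103: 10 bp
  103→111: 8 bp
  111→119: 8 bp
  119→127: 8 bp
  127→136: 9 bp
  136→148: 12 bp
  148→158: 10 bp
  158→176: 18 bp
  176→191: 15 bp
  191→198: 7 bp
  198→212: 14 bp
  212→3 (wrap): 215-212+3 = 6 bp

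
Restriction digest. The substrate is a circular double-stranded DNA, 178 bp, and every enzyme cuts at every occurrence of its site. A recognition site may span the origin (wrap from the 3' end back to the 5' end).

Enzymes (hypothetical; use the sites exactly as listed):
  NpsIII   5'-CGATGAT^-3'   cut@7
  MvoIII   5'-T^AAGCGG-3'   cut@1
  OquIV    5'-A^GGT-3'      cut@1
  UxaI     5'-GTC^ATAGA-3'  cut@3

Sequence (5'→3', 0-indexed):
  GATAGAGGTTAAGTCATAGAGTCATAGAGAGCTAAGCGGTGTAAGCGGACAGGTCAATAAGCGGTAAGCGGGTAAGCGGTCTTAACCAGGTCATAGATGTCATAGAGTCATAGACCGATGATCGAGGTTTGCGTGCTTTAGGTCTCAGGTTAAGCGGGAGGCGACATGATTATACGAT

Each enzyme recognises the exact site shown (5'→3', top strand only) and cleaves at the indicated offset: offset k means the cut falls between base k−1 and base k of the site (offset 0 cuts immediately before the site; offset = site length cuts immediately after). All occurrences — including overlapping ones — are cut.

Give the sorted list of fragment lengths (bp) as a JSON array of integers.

[3,3,4,4,7,7,7,8,8,8,9,9,9,9,10,13,15,15,30]

Per-enzyme occurrences:
  NpsIII (CGATGAT, off=7): starts [115, 174] → cuts [3, 122]
  MvoIII (TAAGCGG, off=1): starts [32, 41, 57, 64, 72, 150] → cuts [33, 42, 58, 65, 73, 151]
  OquIV (AGGT, off=1): starts [5, 50, 87, 124, 139, 146] → cuts [6, 51, 88, 125, 140, 147]
  UxaI (GTCATAGA, off=3): starts [12, 20, 89, 98, 106] → cuts [15, 23, 92, 101, 109]

All cut coordinates (distinct, sorted): [3, 6, 15, 23, 33, 42, 51, 58, 65, 73, 88, 92, 101, 109, 122, 125, 140, 147, 151]

Fragment lengths:
  3→6: 3 bp
  6→15: 9 bp
  15→23: 8 bp
  23→33: 10 bp
  33→42: 9 bp
  42→51: 9 bp
  51→58: 7 bp
  58→65: 7 bp
  65→73: 8 bp
  73→88: 15 bp
  88→92: 4 bp
  92→101: 9 bp
  101→109: 8 bp
  109→122: 13 bp
  122→125: 3 bp
  125→140: 15 bp
  140→147: 7 bp
  147→151: 4 bp
  151→3 (wrap): 178-151+3 = 30 bp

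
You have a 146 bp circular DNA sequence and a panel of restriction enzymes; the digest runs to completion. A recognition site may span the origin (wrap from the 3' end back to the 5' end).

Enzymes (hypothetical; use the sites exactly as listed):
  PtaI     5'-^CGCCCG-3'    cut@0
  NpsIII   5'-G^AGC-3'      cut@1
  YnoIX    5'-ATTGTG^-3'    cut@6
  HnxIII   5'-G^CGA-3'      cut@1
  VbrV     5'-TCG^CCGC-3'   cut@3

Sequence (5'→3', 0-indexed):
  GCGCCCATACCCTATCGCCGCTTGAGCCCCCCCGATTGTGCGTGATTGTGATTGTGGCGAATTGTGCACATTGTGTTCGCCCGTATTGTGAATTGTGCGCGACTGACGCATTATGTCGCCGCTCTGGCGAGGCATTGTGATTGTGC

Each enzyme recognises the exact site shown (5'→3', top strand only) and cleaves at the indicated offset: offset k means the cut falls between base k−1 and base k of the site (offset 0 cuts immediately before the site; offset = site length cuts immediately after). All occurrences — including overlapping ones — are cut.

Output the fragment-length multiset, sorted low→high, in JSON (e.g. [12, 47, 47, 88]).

[1,2,2,6,6,7,7,9,9,9,10,12,13,16,18,19]

Per-enzyme occurrences:
  PtaI CGCCCG/0: at [77] ⇒ [77]
  NpsIII GAGC/1: at [23] ⇒ [24]
  YnoIX ATTGTG/6: at [34, 44, 50, 60, 69, 84, 91, 133, 139] ⇒ [40, 50, 56, 66, 75, 90, 97, 139, 145]
  HnxIII GCGA/1: at [56, 98, 126] ⇒ [57, 99, 127]
  VbrV TCGCCGC/3: at [14, 115] ⇒ [17, 118]

All cut coordinates (distinct, sorted): [17, 24, 40, 50, 56, 57, 66, 75, 77, 90, 97, 99, 118, 127, 139, 145]

Fragments:
  17→24: 7 bp
  24→40: 16 bp
  40→50: 10 bp
  50→56: 6 bp
  56→57: 1 bp
  57→66: 9 bp
  66→75: 9 bp
  75→77: 2 bp
  77→90: 13 bp
  90→97: 7 bp
  97→99: 2 bp
  99→118: 19 bp
  118→127: 9 bp
  127→139: 12 bp
  139→145: 6 bp
  145→17 (wrap): 146-145+17 = 18 bp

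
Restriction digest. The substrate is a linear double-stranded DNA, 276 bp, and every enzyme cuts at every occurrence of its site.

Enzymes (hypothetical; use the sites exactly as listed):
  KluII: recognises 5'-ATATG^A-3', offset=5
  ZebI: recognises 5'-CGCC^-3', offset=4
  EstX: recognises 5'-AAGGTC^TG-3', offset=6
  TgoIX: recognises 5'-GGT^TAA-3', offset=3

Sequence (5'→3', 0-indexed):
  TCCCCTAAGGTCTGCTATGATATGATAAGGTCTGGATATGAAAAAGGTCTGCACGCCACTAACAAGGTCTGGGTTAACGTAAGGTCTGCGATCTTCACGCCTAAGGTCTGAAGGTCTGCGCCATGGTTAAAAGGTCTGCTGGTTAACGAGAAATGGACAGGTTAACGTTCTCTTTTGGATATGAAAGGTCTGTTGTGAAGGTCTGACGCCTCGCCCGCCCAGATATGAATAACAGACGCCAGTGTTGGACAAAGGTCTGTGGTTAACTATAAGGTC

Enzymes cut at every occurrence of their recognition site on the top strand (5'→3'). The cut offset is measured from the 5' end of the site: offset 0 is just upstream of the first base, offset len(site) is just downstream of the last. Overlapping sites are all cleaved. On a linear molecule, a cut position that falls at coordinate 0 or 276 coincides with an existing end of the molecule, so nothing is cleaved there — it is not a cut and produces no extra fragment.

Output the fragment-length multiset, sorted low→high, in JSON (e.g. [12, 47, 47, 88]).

[4,5,5,5,6,6,7,7,7,7,8,8,8,8,8,9,9,12,12,12,12,13,13,13,15,17,19,21]

Scan for sites:
  KluII (ATATGA, off=5): starts [19, 35, 178, 222] → cuts [24, 40, 183, 227]
  ZebI (CGCC, off=4): starts [53, 97, 118, 206, 211, 215, 236] → cuts [57, 101, 122, 210, 215, 219, 240]
  EstX (AAGGTCTG, off=6): starts [6, 26, 43, 63, 80, 102, 110, 130, 184, 197, 251] → cuts [12, 32, 49, 69, 86, 108, 116, 136, 190, 203, 257]
  TgoIX (GGTTAA, off=3): starts [71, 124, 140, 159, 260] → cuts [74, 127, 143, 162, 263]

Pooled cuts: [12, 24, 32, 40, 49, 57, 69, 74, 86, 101, 108, 116, 122, 127, 136, 143, 162, 183, 190, 203, 210, 215, 219, 227, 240, 257, 263]

Fragments:
  [0,12): 12 bp
  [12,24): 12 bp
  [24,32): 8 bp
  [32,40): 8 bp
  [40,49): 9 bp
  [49,57): 8 bp
  [57,69): 12 bp
  [69,74): 5 bp
  [74,86): 12 bp
  [86,101): 15 bp
  [101,108): 7 bp
  [108,116): 8 bp
  [116,122): 6 bp
  [122,127): 5 bp
  [127,136): 9 bp
  [136,143): 7 bp
  [143,162): 19 bp
  [162,183): 21 bp
  [183,190): 7 bp
  [190,203): 13 bp
  [203,210): 7 bp
  [210,215): 5 bp
  [215,219): 4 bp
  [219,227): 8 bp
  [227,240): 13 bp
  [240,257): 17 bp
  [257,263): 6 bp
  [263,276): 13 bp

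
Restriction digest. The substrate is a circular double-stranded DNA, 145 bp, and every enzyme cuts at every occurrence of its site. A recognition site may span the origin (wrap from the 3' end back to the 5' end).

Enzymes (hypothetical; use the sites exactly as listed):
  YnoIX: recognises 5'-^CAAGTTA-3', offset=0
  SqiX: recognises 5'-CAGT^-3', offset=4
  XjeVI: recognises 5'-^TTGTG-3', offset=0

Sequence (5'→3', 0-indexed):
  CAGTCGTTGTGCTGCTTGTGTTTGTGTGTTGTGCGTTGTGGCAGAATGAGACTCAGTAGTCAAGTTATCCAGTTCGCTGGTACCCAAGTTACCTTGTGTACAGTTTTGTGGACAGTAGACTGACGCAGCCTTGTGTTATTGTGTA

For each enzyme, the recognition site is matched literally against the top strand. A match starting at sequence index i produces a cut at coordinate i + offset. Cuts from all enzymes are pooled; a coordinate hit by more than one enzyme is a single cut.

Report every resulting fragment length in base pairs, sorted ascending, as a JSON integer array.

[1,2,3,6,7,7,8,9,9,11,11,11,11,13,14,22]

Per-enzyme occurrences:
  YnoIX (CAAGTTA, off=0): starts [60, 84] → cuts [60, 84]
  SqiX (CAGT, off=4): starts [0, 53, 69, 100, 112] → cuts [4, 57, 73, 104, 116]
  XjeVI (TTGTG, off=0): starts [6, 15, 21, 28, 35, 93, 105, 130, 138] → cuts [6, 15, 21, 28, 35, 93, 105, 130, 138]

Pooled cuts: [4, 6, 15, 21, 28, 35, 57, 60, 73, 84, 93, 104, 105, 116, 130, 138]

Fragments:
  4→6: 2 bp
  6→15: 9 bp
  15→21: 6 bp
  21→28: 7 bp
  28→35: 7 bp
  35→57: 22 bp
  57→60: 3 bp
  60→73: 13 bp
  73→84: 11 bp
  84→93: 9 bp
  93→104: 11 bp
  104→105: 1 bp
  105→116: 11 bp
  116→130: 14 bp
  130→138: 8 bp
  138→4 (wrap): 145-138+4 = 11 bp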